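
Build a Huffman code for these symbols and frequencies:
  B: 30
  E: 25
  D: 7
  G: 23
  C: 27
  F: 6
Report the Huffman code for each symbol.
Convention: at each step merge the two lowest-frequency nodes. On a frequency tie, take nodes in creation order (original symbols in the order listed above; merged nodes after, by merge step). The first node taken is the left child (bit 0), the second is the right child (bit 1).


Huffman tree construction:
Step 1: Merge F(6) + D(7) = 13
Step 2: Merge (F+D)(13) + G(23) = 36
Step 3: Merge E(25) + C(27) = 52
Step 4: Merge B(30) + ((F+D)+G)(36) = 66
Step 5: Merge (E+C)(52) + (B+((F+D)+G))(66) = 118
Read each symbol's code off the tree from the root (left child = 0, right child = 1).

Codes:
  B: 10 (length 2)
  E: 00 (length 2)
  D: 1101 (length 4)
  G: 111 (length 3)
  C: 01 (length 2)
  F: 1100 (length 4)
Average code length: 285/118 = 2.4153 bits/symbol


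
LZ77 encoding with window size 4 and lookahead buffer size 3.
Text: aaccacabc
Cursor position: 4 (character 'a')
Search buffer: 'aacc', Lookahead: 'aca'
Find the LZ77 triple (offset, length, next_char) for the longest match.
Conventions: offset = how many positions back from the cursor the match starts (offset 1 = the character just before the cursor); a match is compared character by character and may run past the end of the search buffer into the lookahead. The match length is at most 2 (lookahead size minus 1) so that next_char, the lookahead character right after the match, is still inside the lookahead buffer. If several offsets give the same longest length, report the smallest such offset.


Try each offset into the search buffer:
  offset=1 (pos 3, char 'c'): match length 0
  offset=2 (pos 2, char 'c'): match length 0
  offset=3 (pos 1, char 'a'): match length 2
  offset=4 (pos 0, char 'a'): match length 1
Longest match has length 2 at offset 3.
next_char = character at position 4 + 2 = 6 -> 'a'

Best match: offset=3, length=2 (matching 'ac' starting at position 1)
LZ77 triple: (3, 2, 'a')


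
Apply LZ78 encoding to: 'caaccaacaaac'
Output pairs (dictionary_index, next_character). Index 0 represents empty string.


LZ78 encoding steps:
Dictionary: {0: ''}
Step 1: w='' (idx 0), next='c' -> output (0, 'c'), add 'c' as idx 1
Step 2: w='' (idx 0), next='a' -> output (0, 'a'), add 'a' as idx 2
Step 3: w='a' (idx 2), next='c' -> output (2, 'c'), add 'ac' as idx 3
Step 4: w='c' (idx 1), next='a' -> output (1, 'a'), add 'ca' as idx 4
Step 5: w='ac' (idx 3), next='a' -> output (3, 'a'), add 'aca' as idx 5
Step 6: w='a' (idx 2), next='a' -> output (2, 'a'), add 'aa' as idx 6
Step 7: w='c' (idx 1), end of input -> output (1, '')


Encoded: [(0, 'c'), (0, 'a'), (2, 'c'), (1, 'a'), (3, 'a'), (2, 'a'), (1, '')]


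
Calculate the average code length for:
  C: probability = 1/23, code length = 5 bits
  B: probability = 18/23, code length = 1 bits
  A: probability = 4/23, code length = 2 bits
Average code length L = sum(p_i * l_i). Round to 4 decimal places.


Weighted contributions p_i * l_i:
  C: (1/23) * 5 = 5/23
  B: (18/23) * 1 = 18/23
  A: (4/23) * 2 = 8/23
Sum = (5 + 18 + 8)/23 = 31/23

L = 31/23 = 1.3478 bits/symbol


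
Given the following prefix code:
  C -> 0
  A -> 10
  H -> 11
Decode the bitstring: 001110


Decoding step by step:
Bits 0 -> C
Bits 0 -> C
Bits 11 -> H
Bits 10 -> A


Decoded message: CCHA


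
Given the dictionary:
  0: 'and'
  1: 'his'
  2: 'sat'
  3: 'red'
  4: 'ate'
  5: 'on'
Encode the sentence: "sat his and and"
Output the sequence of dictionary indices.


Look up each word in the dictionary:
  'sat' -> 2
  'his' -> 1
  'and' -> 0
  'and' -> 0

Encoded: [2, 1, 0, 0]


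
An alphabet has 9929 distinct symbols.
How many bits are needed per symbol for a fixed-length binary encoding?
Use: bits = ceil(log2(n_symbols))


log2(9929) = 13.2774
Bracket: 2^13 = 8192 < 9929 <= 2^14 = 16384
So ceil(log2(9929)) = 14

bits = ceil(log2(9929)) = ceil(13.2774) = 14 bits


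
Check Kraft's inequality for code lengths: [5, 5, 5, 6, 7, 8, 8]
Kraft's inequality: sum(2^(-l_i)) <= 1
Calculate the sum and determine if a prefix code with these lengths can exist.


Sum = 2^(-5) + 2^(-5) + 2^(-5) + 2^(-6) + 2^(-7) + 2^(-8) + 2^(-8)
    = 0.03125 + 0.03125 + 0.03125 + 0.015625 + 0.0078125 + 0.00390625 + 0.00390625
    = 32/256 = 0.125
Since 0.125 <= 1, Kraft's inequality IS satisfied.
A prefix code with these lengths CAN exist.

Kraft sum = 0.125. Satisfied.


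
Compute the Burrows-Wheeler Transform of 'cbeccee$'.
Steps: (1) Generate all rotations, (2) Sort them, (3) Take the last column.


Rotations (sorted):
  0: $cbeccee -> last char: e
  1: beccee$c -> last char: c
  2: cbeccee$ -> last char: $
  3: ccee$cbe -> last char: e
  4: cee$cbec -> last char: c
  5: e$cbecce -> last char: e
  6: eccee$cb -> last char: b
  7: ee$cbecc -> last char: c


BWT = ec$ecebc


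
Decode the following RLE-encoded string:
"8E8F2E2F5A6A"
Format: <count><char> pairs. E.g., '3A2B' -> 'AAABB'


Expanding each <count><char> pair:
  8E -> 'EEEEEEEE'
  8F -> 'FFFFFFFF'
  2E -> 'EE'
  2F -> 'FF'
  5A -> 'AAAAA'
  6A -> 'AAAAAA'

Decoded = EEEEEEEEFFFFFFFFEEFFAAAAAAAAAAA


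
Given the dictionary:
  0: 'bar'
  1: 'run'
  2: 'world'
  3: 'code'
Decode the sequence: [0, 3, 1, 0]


Look up each index in the dictionary:
  0 -> 'bar'
  3 -> 'code'
  1 -> 'run'
  0 -> 'bar'

Decoded: "bar code run bar"


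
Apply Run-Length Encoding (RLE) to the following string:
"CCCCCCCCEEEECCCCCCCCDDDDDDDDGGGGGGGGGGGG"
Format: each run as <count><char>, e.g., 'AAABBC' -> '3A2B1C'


Scanning runs left to right:
  i=0: run of 'C' x 8 -> '8C'
  i=8: run of 'E' x 4 -> '4E'
  i=12: run of 'C' x 8 -> '8C'
  i=20: run of 'D' x 8 -> '8D'
  i=28: run of 'G' x 12 -> '12G'

RLE = 8C4E8C8D12G


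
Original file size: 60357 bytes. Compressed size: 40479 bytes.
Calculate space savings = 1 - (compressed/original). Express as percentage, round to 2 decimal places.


ratio = compressed/original = 40479/60357 = 0.67066
savings = 1 - ratio = 1 - 0.67066 = 0.32934
as a percentage: 0.32934 * 100 = 32.93%

Space savings = 1 - 40479/60357 = 32.93%


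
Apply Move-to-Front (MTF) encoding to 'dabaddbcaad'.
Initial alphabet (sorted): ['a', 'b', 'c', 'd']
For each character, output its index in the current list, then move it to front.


MTF encoding:
'd': index 3 in ['a', 'b', 'c', 'd'] -> ['d', 'a', 'b', 'c']
'a': index 1 in ['d', 'a', 'b', 'c'] -> ['a', 'd', 'b', 'c']
'b': index 2 in ['a', 'd', 'b', 'c'] -> ['b', 'a', 'd', 'c']
'a': index 1 in ['b', 'a', 'd', 'c'] -> ['a', 'b', 'd', 'c']
'd': index 2 in ['a', 'b', 'd', 'c'] -> ['d', 'a', 'b', 'c']
'd': index 0 in ['d', 'a', 'b', 'c'] -> ['d', 'a', 'b', 'c']
'b': index 2 in ['d', 'a', 'b', 'c'] -> ['b', 'd', 'a', 'c']
'c': index 3 in ['b', 'd', 'a', 'c'] -> ['c', 'b', 'd', 'a']
'a': index 3 in ['c', 'b', 'd', 'a'] -> ['a', 'c', 'b', 'd']
'a': index 0 in ['a', 'c', 'b', 'd'] -> ['a', 'c', 'b', 'd']
'd': index 3 in ['a', 'c', 'b', 'd'] -> ['d', 'a', 'c', 'b']


Output: [3, 1, 2, 1, 2, 0, 2, 3, 3, 0, 3]


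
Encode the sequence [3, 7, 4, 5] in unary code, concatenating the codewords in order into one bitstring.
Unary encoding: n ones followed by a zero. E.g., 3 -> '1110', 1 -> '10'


Encode each number as n ones followed by a terminating 0:
  3 -> 1110 (4 bits)
  7 -> 11111110 (8 bits)
  4 -> 11110 (5 bits)
  5 -> 111110 (6 bits)
Total length = 4 + 8 + 5 + 6 = 23 bits.

Unary([3, 7, 4, 5]) = 11101111111011110111110 (23 bits)


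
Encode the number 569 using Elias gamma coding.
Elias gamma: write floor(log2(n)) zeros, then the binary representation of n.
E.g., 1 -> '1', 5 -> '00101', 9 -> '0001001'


num_bits = floor(log2(569)) + 1 = 10
leading_zeros = num_bits - 1 = 9
binary(569) = 1000111001

Elias gamma(569) = '000000000' + '1000111001' = 0000000001000111001 (19 bits)


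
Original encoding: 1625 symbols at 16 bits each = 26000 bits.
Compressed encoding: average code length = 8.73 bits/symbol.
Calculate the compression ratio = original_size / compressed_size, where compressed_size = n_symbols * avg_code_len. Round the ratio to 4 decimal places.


original_size = n_symbols * orig_bits = 1625 * 16 = 26000 bits
compressed_size = n_symbols * avg_code_len = 1625 * 8.73 = 14186.25 bits
ratio = original_size / compressed_size = 26000 / 14186.25 = 1.8328

Compression ratio = 1.8328


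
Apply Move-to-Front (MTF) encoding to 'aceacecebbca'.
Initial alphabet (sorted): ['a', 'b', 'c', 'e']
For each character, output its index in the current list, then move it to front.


MTF encoding:
'a': index 0 in ['a', 'b', 'c', 'e'] -> ['a', 'b', 'c', 'e']
'c': index 2 in ['a', 'b', 'c', 'e'] -> ['c', 'a', 'b', 'e']
'e': index 3 in ['c', 'a', 'b', 'e'] -> ['e', 'c', 'a', 'b']
'a': index 2 in ['e', 'c', 'a', 'b'] -> ['a', 'e', 'c', 'b']
'c': index 2 in ['a', 'e', 'c', 'b'] -> ['c', 'a', 'e', 'b']
'e': index 2 in ['c', 'a', 'e', 'b'] -> ['e', 'c', 'a', 'b']
'c': index 1 in ['e', 'c', 'a', 'b'] -> ['c', 'e', 'a', 'b']
'e': index 1 in ['c', 'e', 'a', 'b'] -> ['e', 'c', 'a', 'b']
'b': index 3 in ['e', 'c', 'a', 'b'] -> ['b', 'e', 'c', 'a']
'b': index 0 in ['b', 'e', 'c', 'a'] -> ['b', 'e', 'c', 'a']
'c': index 2 in ['b', 'e', 'c', 'a'] -> ['c', 'b', 'e', 'a']
'a': index 3 in ['c', 'b', 'e', 'a'] -> ['a', 'c', 'b', 'e']


Output: [0, 2, 3, 2, 2, 2, 1, 1, 3, 0, 2, 3]


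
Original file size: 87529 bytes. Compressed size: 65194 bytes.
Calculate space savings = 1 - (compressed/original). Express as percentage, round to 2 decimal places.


ratio = compressed/original = 65194/87529 = 0.744827
savings = 1 - ratio = 1 - 0.744827 = 0.255173
as a percentage: 0.255173 * 100 = 25.52%

Space savings = 1 - 65194/87529 = 25.52%


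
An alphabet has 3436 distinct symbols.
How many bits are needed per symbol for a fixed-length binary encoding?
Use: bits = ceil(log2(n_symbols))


log2(3436) = 11.7465
Bracket: 2^11 = 2048 < 3436 <= 2^12 = 4096
So ceil(log2(3436)) = 12

bits = ceil(log2(3436)) = ceil(11.7465) = 12 bits


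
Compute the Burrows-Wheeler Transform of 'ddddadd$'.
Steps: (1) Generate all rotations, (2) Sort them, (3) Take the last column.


Rotations (sorted):
  0: $ddddadd -> last char: d
  1: add$dddd -> last char: d
  2: d$ddddad -> last char: d
  3: dadd$ddd -> last char: d
  4: dd$dddda -> last char: a
  5: ddadd$dd -> last char: d
  6: dddadd$d -> last char: d
  7: ddddadd$ -> last char: $


BWT = ddddadd$


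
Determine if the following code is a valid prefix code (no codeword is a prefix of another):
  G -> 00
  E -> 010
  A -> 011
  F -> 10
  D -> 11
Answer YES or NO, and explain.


Checking each pair (does one codeword prefix another?):
  G='00' vs E='010': no prefix
  G='00' vs A='011': no prefix
  G='00' vs F='10': no prefix
  G='00' vs D='11': no prefix
  E='010' vs G='00': no prefix
  E='010' vs A='011': no prefix
  E='010' vs F='10': no prefix
  E='010' vs D='11': no prefix
  A='011' vs G='00': no prefix
  A='011' vs E='010': no prefix
  A='011' vs F='10': no prefix
  A='011' vs D='11': no prefix
  F='10' vs G='00': no prefix
  F='10' vs E='010': no prefix
  F='10' vs A='011': no prefix
  F='10' vs D='11': no prefix
  D='11' vs G='00': no prefix
  D='11' vs E='010': no prefix
  D='11' vs A='011': no prefix
  D='11' vs F='10': no prefix
No violation found over all pairs.

YES -- this is a valid prefix code. No codeword is a prefix of any other codeword.


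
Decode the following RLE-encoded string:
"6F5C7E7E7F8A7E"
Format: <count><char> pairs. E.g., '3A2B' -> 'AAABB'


Expanding each <count><char> pair:
  6F -> 'FFFFFF'
  5C -> 'CCCCC'
  7E -> 'EEEEEEE'
  7E -> 'EEEEEEE'
  7F -> 'FFFFFFF'
  8A -> 'AAAAAAAA'
  7E -> 'EEEEEEE'

Decoded = FFFFFFCCCCCEEEEEEEEEEEEEEFFFFFFFAAAAAAAAEEEEEEE


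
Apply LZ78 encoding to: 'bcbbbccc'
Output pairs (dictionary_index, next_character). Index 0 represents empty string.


LZ78 encoding steps:
Dictionary: {0: ''}
Step 1: w='' (idx 0), next='b' -> output (0, 'b'), add 'b' as idx 1
Step 2: w='' (idx 0), next='c' -> output (0, 'c'), add 'c' as idx 2
Step 3: w='b' (idx 1), next='b' -> output (1, 'b'), add 'bb' as idx 3
Step 4: w='b' (idx 1), next='c' -> output (1, 'c'), add 'bc' as idx 4
Step 5: w='c' (idx 2), next='c' -> output (2, 'c'), add 'cc' as idx 5


Encoded: [(0, 'b'), (0, 'c'), (1, 'b'), (1, 'c'), (2, 'c')]


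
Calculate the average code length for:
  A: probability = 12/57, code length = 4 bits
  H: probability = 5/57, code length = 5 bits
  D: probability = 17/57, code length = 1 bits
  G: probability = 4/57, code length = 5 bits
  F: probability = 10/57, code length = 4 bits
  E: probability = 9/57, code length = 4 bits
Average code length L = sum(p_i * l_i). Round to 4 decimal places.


Weighted contributions p_i * l_i:
  A: (12/57) * 4 = 48/57
  H: (5/57) * 5 = 25/57
  D: (17/57) * 1 = 17/57
  G: (4/57) * 5 = 20/57
  F: (10/57) * 4 = 40/57
  E: (9/57) * 4 = 36/57
Sum = (48 + 25 + 17 + 20 + 40 + 36)/57 = 186/57

L = 186/57 = 3.2632 bits/symbol


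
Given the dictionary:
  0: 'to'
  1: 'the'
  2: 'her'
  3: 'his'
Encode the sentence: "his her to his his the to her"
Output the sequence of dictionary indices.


Look up each word in the dictionary:
  'his' -> 3
  'her' -> 2
  'to' -> 0
  'his' -> 3
  'his' -> 3
  'the' -> 1
  'to' -> 0
  'her' -> 2

Encoded: [3, 2, 0, 3, 3, 1, 0, 2]


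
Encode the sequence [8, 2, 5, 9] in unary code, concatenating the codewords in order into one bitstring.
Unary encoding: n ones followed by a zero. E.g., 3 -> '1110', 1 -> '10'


Encode each number as n ones followed by a terminating 0:
  8 -> 111111110 (9 bits)
  2 -> 110 (3 bits)
  5 -> 111110 (6 bits)
  9 -> 1111111110 (10 bits)
Total length = 9 + 3 + 6 + 10 = 28 bits.

Unary([8, 2, 5, 9]) = 1111111101101111101111111110 (28 bits)


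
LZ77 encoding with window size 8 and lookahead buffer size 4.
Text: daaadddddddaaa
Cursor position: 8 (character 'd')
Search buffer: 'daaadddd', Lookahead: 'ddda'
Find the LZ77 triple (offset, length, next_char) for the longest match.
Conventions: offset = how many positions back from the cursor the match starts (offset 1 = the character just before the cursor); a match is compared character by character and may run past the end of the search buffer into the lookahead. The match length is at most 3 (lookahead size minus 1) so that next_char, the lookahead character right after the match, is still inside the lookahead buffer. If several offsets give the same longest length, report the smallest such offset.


Try each offset into the search buffer:
  offset=1 (pos 7, char 'd'): match length 3
  offset=2 (pos 6, char 'd'): match length 3
  offset=3 (pos 5, char 'd'): match length 3
  offset=4 (pos 4, char 'd'): match length 3
  offset=5 (pos 3, char 'a'): match length 0
  offset=6 (pos 2, char 'a'): match length 0
  offset=7 (pos 1, char 'a'): match length 0
  offset=8 (pos 0, char 'd'): match length 1
Longest match has length 3, found at offsets 1, 2, 3, 4; take the smallest, offset 1.
next_char = character at position 8 + 3 = 11 -> 'a'

Best match: offset=1, length=3 (matching 'ddd' starting at position 7)
LZ77 triple: (1, 3, 'a')


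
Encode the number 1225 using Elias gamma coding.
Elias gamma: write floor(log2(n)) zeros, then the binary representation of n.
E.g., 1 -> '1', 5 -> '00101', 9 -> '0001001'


num_bits = floor(log2(1225)) + 1 = 11
leading_zeros = num_bits - 1 = 10
binary(1225) = 10011001001

Elias gamma(1225) = '0000000000' + '10011001001' = 000000000010011001001 (21 bits)


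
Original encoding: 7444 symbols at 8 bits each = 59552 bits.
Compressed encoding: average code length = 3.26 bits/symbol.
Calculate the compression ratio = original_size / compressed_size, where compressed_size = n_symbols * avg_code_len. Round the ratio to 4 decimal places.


original_size = n_symbols * orig_bits = 7444 * 8 = 59552 bits
compressed_size = n_symbols * avg_code_len = 7444 * 3.26 = 24267.44 bits
ratio = original_size / compressed_size = 59552 / 24267.44 = 2.454

Compression ratio = 2.454


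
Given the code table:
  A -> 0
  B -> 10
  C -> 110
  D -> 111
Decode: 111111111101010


Decoding:
111 -> D
111 -> D
111 -> D
10 -> B
10 -> B
10 -> B


Result: DDDBBB


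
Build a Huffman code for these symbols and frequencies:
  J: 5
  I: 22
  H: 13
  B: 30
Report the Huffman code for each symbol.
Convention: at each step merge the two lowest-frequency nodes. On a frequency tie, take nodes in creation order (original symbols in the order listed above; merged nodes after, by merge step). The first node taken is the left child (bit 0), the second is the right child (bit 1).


Huffman tree construction:
Step 1: Merge J(5) + H(13) = 18
Step 2: Merge (J+H)(18) + I(22) = 40
Step 3: Merge B(30) + ((J+H)+I)(40) = 70
Read each symbol's code off the tree from the root (left child = 0, right child = 1).

Codes:
  J: 100 (length 3)
  I: 11 (length 2)
  H: 101 (length 3)
  B: 0 (length 1)
Average code length: 128/70 = 1.8286 bits/symbol


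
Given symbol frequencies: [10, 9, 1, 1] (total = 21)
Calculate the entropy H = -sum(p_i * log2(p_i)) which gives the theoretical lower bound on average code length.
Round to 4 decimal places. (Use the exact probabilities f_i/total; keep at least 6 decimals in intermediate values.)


Per-symbol terms -p_i * log2(p_i) with p_i = f_i/21:
  p = 10/21 = 0.476190: log2(p) = -1.070389, -p*log2(p) = 0.509709
  p = 9/21 = 0.428571: log2(p) = -1.222392, -p*log2(p) = 0.523882
  p = 1/21 = 0.047619: log2(p) = -4.392317, -p*log2(p) = 0.209158
  p = 1/21 = 0.047619: log2(p) = -4.392317, -p*log2(p) = 0.209158
H = 0.509709 + 0.523882 + 0.209158 + 0.209158 = 1.451907

H = 1.4519 bits/symbol


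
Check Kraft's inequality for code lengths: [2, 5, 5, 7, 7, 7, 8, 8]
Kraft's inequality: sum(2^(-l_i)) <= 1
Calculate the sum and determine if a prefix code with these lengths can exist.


Sum = 2^(-2) + 2^(-5) + 2^(-5) + 2^(-7) + 2^(-7) + 2^(-7) + 2^(-8) + 2^(-8)
    = 0.25 + 0.03125 + 0.03125 + 0.0078125 + 0.0078125 + 0.0078125 + 0.00390625 + 0.00390625
    = 88/256 = 0.34375
Since 0.34375 <= 1, Kraft's inequality IS satisfied.
A prefix code with these lengths CAN exist.

Kraft sum = 0.34375. Satisfied.


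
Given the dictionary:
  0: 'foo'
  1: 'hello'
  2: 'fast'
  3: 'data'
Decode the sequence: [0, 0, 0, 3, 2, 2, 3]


Look up each index in the dictionary:
  0 -> 'foo'
  0 -> 'foo'
  0 -> 'foo'
  3 -> 'data'
  2 -> 'fast'
  2 -> 'fast'
  3 -> 'data'

Decoded: "foo foo foo data fast fast data"


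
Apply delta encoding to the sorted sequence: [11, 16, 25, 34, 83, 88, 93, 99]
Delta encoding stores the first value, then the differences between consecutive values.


First value: 11
Deltas:
  16 - 11 = 5
  25 - 16 = 9
  34 - 25 = 9
  83 - 34 = 49
  88 - 83 = 5
  93 - 88 = 5
  99 - 93 = 6


Delta encoded: [11, 5, 9, 9, 49, 5, 5, 6]


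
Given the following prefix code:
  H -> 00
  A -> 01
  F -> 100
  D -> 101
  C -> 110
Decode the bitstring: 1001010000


Decoding step by step:
Bits 100 -> F
Bits 101 -> D
Bits 00 -> H
Bits 00 -> H


Decoded message: FDHH


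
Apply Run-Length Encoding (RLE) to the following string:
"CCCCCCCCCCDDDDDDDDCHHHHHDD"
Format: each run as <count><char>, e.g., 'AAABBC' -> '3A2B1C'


Scanning runs left to right:
  i=0: run of 'C' x 10 -> '10C'
  i=10: run of 'D' x 8 -> '8D'
  i=18: run of 'C' x 1 -> '1C'
  i=19: run of 'H' x 5 -> '5H'
  i=24: run of 'D' x 2 -> '2D'

RLE = 10C8D1C5H2D


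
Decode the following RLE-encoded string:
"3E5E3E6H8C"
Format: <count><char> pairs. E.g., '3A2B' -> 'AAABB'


Expanding each <count><char> pair:
  3E -> 'EEE'
  5E -> 'EEEEE'
  3E -> 'EEE'
  6H -> 'HHHHHH'
  8C -> 'CCCCCCCC'

Decoded = EEEEEEEEEEEHHHHHHCCCCCCCC


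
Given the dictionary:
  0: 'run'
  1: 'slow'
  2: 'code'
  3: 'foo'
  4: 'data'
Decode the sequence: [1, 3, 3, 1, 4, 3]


Look up each index in the dictionary:
  1 -> 'slow'
  3 -> 'foo'
  3 -> 'foo'
  1 -> 'slow'
  4 -> 'data'
  3 -> 'foo'

Decoded: "slow foo foo slow data foo"


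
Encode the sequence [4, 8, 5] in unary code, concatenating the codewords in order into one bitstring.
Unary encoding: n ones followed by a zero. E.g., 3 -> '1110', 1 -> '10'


Encode each number as n ones followed by a terminating 0:
  4 -> 11110 (5 bits)
  8 -> 111111110 (9 bits)
  5 -> 111110 (6 bits)
Total length = 5 + 9 + 6 = 20 bits.

Unary([4, 8, 5]) = 11110111111110111110 (20 bits)


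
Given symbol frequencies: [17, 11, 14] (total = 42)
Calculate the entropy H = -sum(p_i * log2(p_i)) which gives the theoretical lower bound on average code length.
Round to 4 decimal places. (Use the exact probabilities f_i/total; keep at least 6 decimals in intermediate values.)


Per-symbol terms -p_i * log2(p_i) with p_i = f_i/42:
  p = 17/42 = 0.404762: log2(p) = -1.304855, -p*log2(p) = 0.528155
  p = 11/42 = 0.261905: log2(p) = -1.932886, -p*log2(p) = 0.506232
  p = 14/42 = 0.333333: log2(p) = -1.584963, -p*log2(p) = 0.528321
H = 0.528155 + 0.506232 + 0.528321 = 1.562708

H = 1.5627 bits/symbol


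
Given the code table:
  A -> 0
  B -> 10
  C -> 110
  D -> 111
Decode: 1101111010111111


Decoding:
110 -> C
111 -> D
10 -> B
10 -> B
111 -> D
111 -> D


Result: CDBBDD


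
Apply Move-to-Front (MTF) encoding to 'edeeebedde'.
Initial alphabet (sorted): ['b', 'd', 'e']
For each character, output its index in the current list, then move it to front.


MTF encoding:
'e': index 2 in ['b', 'd', 'e'] -> ['e', 'b', 'd']
'd': index 2 in ['e', 'b', 'd'] -> ['d', 'e', 'b']
'e': index 1 in ['d', 'e', 'b'] -> ['e', 'd', 'b']
'e': index 0 in ['e', 'd', 'b'] -> ['e', 'd', 'b']
'e': index 0 in ['e', 'd', 'b'] -> ['e', 'd', 'b']
'b': index 2 in ['e', 'd', 'b'] -> ['b', 'e', 'd']
'e': index 1 in ['b', 'e', 'd'] -> ['e', 'b', 'd']
'd': index 2 in ['e', 'b', 'd'] -> ['d', 'e', 'b']
'd': index 0 in ['d', 'e', 'b'] -> ['d', 'e', 'b']
'e': index 1 in ['d', 'e', 'b'] -> ['e', 'd', 'b']


Output: [2, 2, 1, 0, 0, 2, 1, 2, 0, 1]


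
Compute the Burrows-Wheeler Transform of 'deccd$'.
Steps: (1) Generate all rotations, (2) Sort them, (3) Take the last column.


Rotations (sorted):
  0: $deccd -> last char: d
  1: ccd$de -> last char: e
  2: cd$dec -> last char: c
  3: d$decc -> last char: c
  4: deccd$ -> last char: $
  5: eccd$d -> last char: d


BWT = decc$d


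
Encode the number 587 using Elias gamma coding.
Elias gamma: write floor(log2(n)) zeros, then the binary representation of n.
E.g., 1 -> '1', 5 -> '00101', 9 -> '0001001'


num_bits = floor(log2(587)) + 1 = 10
leading_zeros = num_bits - 1 = 9
binary(587) = 1001001011

Elias gamma(587) = '000000000' + '1001001011' = 0000000001001001011 (19 bits)


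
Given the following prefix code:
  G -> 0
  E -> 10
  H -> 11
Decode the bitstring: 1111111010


Decoding step by step:
Bits 11 -> H
Bits 11 -> H
Bits 11 -> H
Bits 10 -> E
Bits 10 -> E


Decoded message: HHHEE


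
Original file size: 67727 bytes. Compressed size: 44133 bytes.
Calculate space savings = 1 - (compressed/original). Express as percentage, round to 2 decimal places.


ratio = compressed/original = 44133/67727 = 0.651631
savings = 1 - ratio = 1 - 0.651631 = 0.348369
as a percentage: 0.348369 * 100 = 34.84%

Space savings = 1 - 44133/67727 = 34.84%


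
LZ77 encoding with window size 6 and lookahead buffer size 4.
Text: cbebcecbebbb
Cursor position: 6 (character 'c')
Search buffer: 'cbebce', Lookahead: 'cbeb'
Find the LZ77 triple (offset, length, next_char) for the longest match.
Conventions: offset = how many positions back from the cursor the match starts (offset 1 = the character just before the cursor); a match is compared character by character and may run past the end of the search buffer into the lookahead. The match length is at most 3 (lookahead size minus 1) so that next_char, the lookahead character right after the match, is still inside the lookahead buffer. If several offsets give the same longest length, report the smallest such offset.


Try each offset into the search buffer:
  offset=1 (pos 5, char 'e'): match length 0
  offset=2 (pos 4, char 'c'): match length 1
  offset=3 (pos 3, char 'b'): match length 0
  offset=4 (pos 2, char 'e'): match length 0
  offset=5 (pos 1, char 'b'): match length 0
  offset=6 (pos 0, char 'c'): match length 3
Longest match has length 3 at offset 6.
next_char = character at position 6 + 3 = 9 -> 'b'

Best match: offset=6, length=3 (matching 'cbe' starting at position 0)
LZ77 triple: (6, 3, 'b')


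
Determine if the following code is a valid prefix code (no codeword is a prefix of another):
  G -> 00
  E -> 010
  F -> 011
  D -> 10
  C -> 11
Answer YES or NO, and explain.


Checking each pair (does one codeword prefix another?):
  G='00' vs E='010': no prefix
  G='00' vs F='011': no prefix
  G='00' vs D='10': no prefix
  G='00' vs C='11': no prefix
  E='010' vs G='00': no prefix
  E='010' vs F='011': no prefix
  E='010' vs D='10': no prefix
  E='010' vs C='11': no prefix
  F='011' vs G='00': no prefix
  F='011' vs E='010': no prefix
  F='011' vs D='10': no prefix
  F='011' vs C='11': no prefix
  D='10' vs G='00': no prefix
  D='10' vs E='010': no prefix
  D='10' vs F='011': no prefix
  D='10' vs C='11': no prefix
  C='11' vs G='00': no prefix
  C='11' vs E='010': no prefix
  C='11' vs F='011': no prefix
  C='11' vs D='10': no prefix
No violation found over all pairs.

YES -- this is a valid prefix code. No codeword is a prefix of any other codeword.


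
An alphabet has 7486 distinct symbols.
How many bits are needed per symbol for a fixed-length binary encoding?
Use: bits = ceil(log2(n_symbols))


log2(7486) = 12.87
Bracket: 2^12 = 4096 < 7486 <= 2^13 = 8192
So ceil(log2(7486)) = 13

bits = ceil(log2(7486)) = ceil(12.87) = 13 bits


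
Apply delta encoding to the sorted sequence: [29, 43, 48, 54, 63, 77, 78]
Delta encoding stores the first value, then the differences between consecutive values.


First value: 29
Deltas:
  43 - 29 = 14
  48 - 43 = 5
  54 - 48 = 6
  63 - 54 = 9
  77 - 63 = 14
  78 - 77 = 1


Delta encoded: [29, 14, 5, 6, 9, 14, 1]


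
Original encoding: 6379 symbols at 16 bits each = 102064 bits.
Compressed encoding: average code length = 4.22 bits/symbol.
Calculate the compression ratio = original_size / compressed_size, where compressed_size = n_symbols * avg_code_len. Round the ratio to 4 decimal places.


original_size = n_symbols * orig_bits = 6379 * 16 = 102064 bits
compressed_size = n_symbols * avg_code_len = 6379 * 4.22 = 26919.38 bits
ratio = original_size / compressed_size = 102064 / 26919.38 = 3.7915

Compression ratio = 3.7915


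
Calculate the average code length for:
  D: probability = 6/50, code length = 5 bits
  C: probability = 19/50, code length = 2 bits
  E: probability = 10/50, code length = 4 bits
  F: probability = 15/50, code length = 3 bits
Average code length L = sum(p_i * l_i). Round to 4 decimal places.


Weighted contributions p_i * l_i:
  D: (6/50) * 5 = 30/50
  C: (19/50) * 2 = 38/50
  E: (10/50) * 4 = 40/50
  F: (15/50) * 3 = 45/50
Sum = (30 + 38 + 40 + 45)/50 = 153/50

L = 153/50 = 3.0600 bits/symbol


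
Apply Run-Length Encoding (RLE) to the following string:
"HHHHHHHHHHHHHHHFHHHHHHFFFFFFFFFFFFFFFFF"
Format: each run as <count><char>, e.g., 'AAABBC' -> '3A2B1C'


Scanning runs left to right:
  i=0: run of 'H' x 15 -> '15H'
  i=15: run of 'F' x 1 -> '1F'
  i=16: run of 'H' x 6 -> '6H'
  i=22: run of 'F' x 17 -> '17F'

RLE = 15H1F6H17F


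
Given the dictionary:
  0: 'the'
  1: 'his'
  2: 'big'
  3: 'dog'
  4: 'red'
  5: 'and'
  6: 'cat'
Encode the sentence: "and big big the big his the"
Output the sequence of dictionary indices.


Look up each word in the dictionary:
  'and' -> 5
  'big' -> 2
  'big' -> 2
  'the' -> 0
  'big' -> 2
  'his' -> 1
  'the' -> 0

Encoded: [5, 2, 2, 0, 2, 1, 0]


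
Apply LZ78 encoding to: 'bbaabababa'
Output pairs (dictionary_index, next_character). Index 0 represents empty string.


LZ78 encoding steps:
Dictionary: {0: ''}
Step 1: w='' (idx 0), next='b' -> output (0, 'b'), add 'b' as idx 1
Step 2: w='b' (idx 1), next='a' -> output (1, 'a'), add 'ba' as idx 2
Step 3: w='' (idx 0), next='a' -> output (0, 'a'), add 'a' as idx 3
Step 4: w='ba' (idx 2), next='b' -> output (2, 'b'), add 'bab' as idx 4
Step 5: w='a' (idx 3), next='b' -> output (3, 'b'), add 'ab' as idx 5
Step 6: w='a' (idx 3), end of input -> output (3, '')


Encoded: [(0, 'b'), (1, 'a'), (0, 'a'), (2, 'b'), (3, 'b'), (3, '')]


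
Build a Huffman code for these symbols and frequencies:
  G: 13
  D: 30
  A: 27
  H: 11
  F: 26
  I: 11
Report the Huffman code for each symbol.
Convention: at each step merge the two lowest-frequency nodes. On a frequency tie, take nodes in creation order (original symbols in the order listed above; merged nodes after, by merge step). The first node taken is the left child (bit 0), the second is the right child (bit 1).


Huffman tree construction:
Step 1: Merge H(11) + I(11) = 22
Step 2: Merge G(13) + (H+I)(22) = 35
Step 3: Merge F(26) + A(27) = 53
Step 4: Merge D(30) + (G+(H+I))(35) = 65
Step 5: Merge (F+A)(53) + (D+(G+(H+I)))(65) = 118
Read each symbol's code off the tree from the root (left child = 0, right child = 1).

Codes:
  G: 110 (length 3)
  D: 10 (length 2)
  A: 01 (length 2)
  H: 1110 (length 4)
  F: 00 (length 2)
  I: 1111 (length 4)
Average code length: 293/118 = 2.4831 bits/symbol


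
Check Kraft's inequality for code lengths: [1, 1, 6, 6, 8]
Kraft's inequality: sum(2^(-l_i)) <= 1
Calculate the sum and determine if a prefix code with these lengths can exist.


Sum = 2^(-1) + 2^(-1) + 2^(-6) + 2^(-6) + 2^(-8)
    = 0.5 + 0.5 + 0.015625 + 0.015625 + 0.00390625
    = 265/256 = 1.03515625
Since 1.03515625 > 1, Kraft's inequality is NOT satisfied.
A prefix code with these lengths CANNOT exist.

Kraft sum = 1.03515625. Not satisfied.


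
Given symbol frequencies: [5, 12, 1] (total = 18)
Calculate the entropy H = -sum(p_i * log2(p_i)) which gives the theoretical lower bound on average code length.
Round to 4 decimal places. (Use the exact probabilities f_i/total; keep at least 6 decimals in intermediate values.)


Per-symbol terms -p_i * log2(p_i) with p_i = f_i/18:
  p = 5/18 = 0.277778: log2(p) = -1.847997, -p*log2(p) = 0.513332
  p = 12/18 = 0.666667: log2(p) = -0.584963, -p*log2(p) = 0.389975
  p = 1/18 = 0.055556: log2(p) = -4.169925, -p*log2(p) = 0.231663
H = 0.513332 + 0.389975 + 0.231663 = 1.134970

H = 1.135 bits/symbol


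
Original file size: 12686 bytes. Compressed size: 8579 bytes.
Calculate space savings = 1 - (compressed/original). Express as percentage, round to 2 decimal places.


ratio = compressed/original = 8579/12686 = 0.676257
savings = 1 - ratio = 1 - 0.676257 = 0.323743
as a percentage: 0.323743 * 100 = 32.37%

Space savings = 1 - 8579/12686 = 32.37%


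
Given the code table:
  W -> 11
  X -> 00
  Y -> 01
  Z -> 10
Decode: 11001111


Decoding:
11 -> W
00 -> X
11 -> W
11 -> W


Result: WXWW


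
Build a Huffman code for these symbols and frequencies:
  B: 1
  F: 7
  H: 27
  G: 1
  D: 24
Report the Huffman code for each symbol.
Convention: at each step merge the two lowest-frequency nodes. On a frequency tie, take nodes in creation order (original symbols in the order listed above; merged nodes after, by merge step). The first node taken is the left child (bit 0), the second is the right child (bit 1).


Huffman tree construction:
Step 1: Merge B(1) + G(1) = 2
Step 2: Merge (B+G)(2) + F(7) = 9
Step 3: Merge ((B+G)+F)(9) + D(24) = 33
Step 4: Merge H(27) + (((B+G)+F)+D)(33) = 60
Read each symbol's code off the tree from the root (left child = 0, right child = 1).

Codes:
  B: 1000 (length 4)
  F: 101 (length 3)
  H: 0 (length 1)
  G: 1001 (length 4)
  D: 11 (length 2)
Average code length: 104/60 = 1.7333 bits/symbol


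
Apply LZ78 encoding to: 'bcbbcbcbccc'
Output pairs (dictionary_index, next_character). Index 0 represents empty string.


LZ78 encoding steps:
Dictionary: {0: ''}
Step 1: w='' (idx 0), next='b' -> output (0, 'b'), add 'b' as idx 1
Step 2: w='' (idx 0), next='c' -> output (0, 'c'), add 'c' as idx 2
Step 3: w='b' (idx 1), next='b' -> output (1, 'b'), add 'bb' as idx 3
Step 4: w='c' (idx 2), next='b' -> output (2, 'b'), add 'cb' as idx 4
Step 5: w='cb' (idx 4), next='c' -> output (4, 'c'), add 'cbc' as idx 5
Step 6: w='c' (idx 2), next='c' -> output (2, 'c'), add 'cc' as idx 6


Encoded: [(0, 'b'), (0, 'c'), (1, 'b'), (2, 'b'), (4, 'c'), (2, 'c')]


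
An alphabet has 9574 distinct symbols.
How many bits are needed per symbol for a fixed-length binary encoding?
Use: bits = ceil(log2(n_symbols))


log2(9574) = 13.2249
Bracket: 2^13 = 8192 < 9574 <= 2^14 = 16384
So ceil(log2(9574)) = 14

bits = ceil(log2(9574)) = ceil(13.2249) = 14 bits


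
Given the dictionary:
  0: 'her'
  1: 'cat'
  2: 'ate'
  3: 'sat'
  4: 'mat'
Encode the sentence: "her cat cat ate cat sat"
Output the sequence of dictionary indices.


Look up each word in the dictionary:
  'her' -> 0
  'cat' -> 1
  'cat' -> 1
  'ate' -> 2
  'cat' -> 1
  'sat' -> 3

Encoded: [0, 1, 1, 2, 1, 3]


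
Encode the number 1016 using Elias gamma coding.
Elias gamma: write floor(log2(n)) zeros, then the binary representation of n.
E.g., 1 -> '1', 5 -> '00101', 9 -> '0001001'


num_bits = floor(log2(1016)) + 1 = 10
leading_zeros = num_bits - 1 = 9
binary(1016) = 1111111000

Elias gamma(1016) = '000000000' + '1111111000' = 0000000001111111000 (19 bits)


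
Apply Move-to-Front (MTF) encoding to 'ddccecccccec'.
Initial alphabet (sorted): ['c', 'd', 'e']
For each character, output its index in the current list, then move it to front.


MTF encoding:
'd': index 1 in ['c', 'd', 'e'] -> ['d', 'c', 'e']
'd': index 0 in ['d', 'c', 'e'] -> ['d', 'c', 'e']
'c': index 1 in ['d', 'c', 'e'] -> ['c', 'd', 'e']
'c': index 0 in ['c', 'd', 'e'] -> ['c', 'd', 'e']
'e': index 2 in ['c', 'd', 'e'] -> ['e', 'c', 'd']
'c': index 1 in ['e', 'c', 'd'] -> ['c', 'e', 'd']
'c': index 0 in ['c', 'e', 'd'] -> ['c', 'e', 'd']
'c': index 0 in ['c', 'e', 'd'] -> ['c', 'e', 'd']
'c': index 0 in ['c', 'e', 'd'] -> ['c', 'e', 'd']
'c': index 0 in ['c', 'e', 'd'] -> ['c', 'e', 'd']
'e': index 1 in ['c', 'e', 'd'] -> ['e', 'c', 'd']
'c': index 1 in ['e', 'c', 'd'] -> ['c', 'e', 'd']


Output: [1, 0, 1, 0, 2, 1, 0, 0, 0, 0, 1, 1]


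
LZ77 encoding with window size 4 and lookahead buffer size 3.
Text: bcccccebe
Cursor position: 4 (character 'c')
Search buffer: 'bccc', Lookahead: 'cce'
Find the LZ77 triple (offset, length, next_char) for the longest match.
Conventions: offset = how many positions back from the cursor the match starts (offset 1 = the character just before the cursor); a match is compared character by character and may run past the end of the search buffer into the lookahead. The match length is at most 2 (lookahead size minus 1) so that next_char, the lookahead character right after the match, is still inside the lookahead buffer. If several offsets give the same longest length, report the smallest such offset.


Try each offset into the search buffer:
  offset=1 (pos 3, char 'c'): match length 2
  offset=2 (pos 2, char 'c'): match length 2
  offset=3 (pos 1, char 'c'): match length 2
  offset=4 (pos 0, char 'b'): match length 0
Longest match has length 2, found at offsets 1, 2, 3; take the smallest, offset 1.
next_char = character at position 4 + 2 = 6 -> 'e'

Best match: offset=1, length=2 (matching 'cc' starting at position 3)
LZ77 triple: (1, 2, 'e')


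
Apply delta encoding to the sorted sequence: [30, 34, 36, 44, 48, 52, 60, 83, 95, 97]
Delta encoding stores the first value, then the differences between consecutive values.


First value: 30
Deltas:
  34 - 30 = 4
  36 - 34 = 2
  44 - 36 = 8
  48 - 44 = 4
  52 - 48 = 4
  60 - 52 = 8
  83 - 60 = 23
  95 - 83 = 12
  97 - 95 = 2


Delta encoded: [30, 4, 2, 8, 4, 4, 8, 23, 12, 2]


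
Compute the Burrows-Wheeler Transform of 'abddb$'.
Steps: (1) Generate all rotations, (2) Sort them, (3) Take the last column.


Rotations (sorted):
  0: $abddb -> last char: b
  1: abddb$ -> last char: $
  2: b$abdd -> last char: d
  3: bddb$a -> last char: a
  4: db$abd -> last char: d
  5: ddb$ab -> last char: b


BWT = b$dadb


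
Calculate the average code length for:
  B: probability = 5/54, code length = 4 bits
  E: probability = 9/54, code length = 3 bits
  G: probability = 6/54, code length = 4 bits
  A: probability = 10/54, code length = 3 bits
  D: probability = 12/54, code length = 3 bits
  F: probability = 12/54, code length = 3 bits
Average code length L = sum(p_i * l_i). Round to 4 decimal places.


Weighted contributions p_i * l_i:
  B: (5/54) * 4 = 20/54
  E: (9/54) * 3 = 27/54
  G: (6/54) * 4 = 24/54
  A: (10/54) * 3 = 30/54
  D: (12/54) * 3 = 36/54
  F: (12/54) * 3 = 36/54
Sum = (20 + 27 + 24 + 30 + 36 + 36)/54 = 173/54

L = 173/54 = 3.2037 bits/symbol


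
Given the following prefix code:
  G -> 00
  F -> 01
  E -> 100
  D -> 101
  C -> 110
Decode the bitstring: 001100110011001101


Decoding step by step:
Bits 00 -> G
Bits 110 -> C
Bits 01 -> F
Bits 100 -> E
Bits 110 -> C
Bits 01 -> F
Bits 101 -> D


Decoded message: GCFECFD


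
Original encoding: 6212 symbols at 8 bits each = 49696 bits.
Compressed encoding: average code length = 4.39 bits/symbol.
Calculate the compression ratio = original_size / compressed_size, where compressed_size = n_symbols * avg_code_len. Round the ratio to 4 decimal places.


original_size = n_symbols * orig_bits = 6212 * 8 = 49696 bits
compressed_size = n_symbols * avg_code_len = 6212 * 4.39 = 27270.68 bits
ratio = original_size / compressed_size = 49696 / 27270.68 = 1.8223

Compression ratio = 1.8223


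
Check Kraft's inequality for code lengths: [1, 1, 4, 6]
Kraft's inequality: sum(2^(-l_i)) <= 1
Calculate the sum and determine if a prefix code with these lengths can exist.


Sum = 2^(-1) + 2^(-1) + 2^(-4) + 2^(-6)
    = 0.5 + 0.5 + 0.0625 + 0.015625
    = 69/64 = 1.078125
Since 1.078125 > 1, Kraft's inequality is NOT satisfied.
A prefix code with these lengths CANNOT exist.

Kraft sum = 1.078125. Not satisfied.


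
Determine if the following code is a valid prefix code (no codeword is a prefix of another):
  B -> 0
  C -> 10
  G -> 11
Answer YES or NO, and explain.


Checking each pair (does one codeword prefix another?):
  B='0' vs C='10': no prefix
  B='0' vs G='11': no prefix
  C='10' vs B='0': no prefix
  C='10' vs G='11': no prefix
  G='11' vs B='0': no prefix
  G='11' vs C='10': no prefix
No violation found over all pairs.

YES -- this is a valid prefix code. No codeword is a prefix of any other codeword.


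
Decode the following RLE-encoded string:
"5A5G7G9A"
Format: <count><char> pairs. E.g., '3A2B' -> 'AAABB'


Expanding each <count><char> pair:
  5A -> 'AAAAA'
  5G -> 'GGGGG'
  7G -> 'GGGGGGG'
  9A -> 'AAAAAAAAA'

Decoded = AAAAAGGGGGGGGGGGGAAAAAAAAA


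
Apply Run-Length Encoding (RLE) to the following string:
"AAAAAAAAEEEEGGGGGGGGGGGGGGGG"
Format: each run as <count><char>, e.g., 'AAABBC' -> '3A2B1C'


Scanning runs left to right:
  i=0: run of 'A' x 8 -> '8A'
  i=8: run of 'E' x 4 -> '4E'
  i=12: run of 'G' x 16 -> '16G'

RLE = 8A4E16G


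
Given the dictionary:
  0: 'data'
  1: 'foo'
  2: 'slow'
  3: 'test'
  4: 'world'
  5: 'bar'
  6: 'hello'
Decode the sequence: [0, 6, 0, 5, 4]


Look up each index in the dictionary:
  0 -> 'data'
  6 -> 'hello'
  0 -> 'data'
  5 -> 'bar'
  4 -> 'world'

Decoded: "data hello data bar world"


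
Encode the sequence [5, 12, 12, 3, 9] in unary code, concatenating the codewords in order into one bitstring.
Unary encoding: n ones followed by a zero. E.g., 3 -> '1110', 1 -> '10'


Encode each number as n ones followed by a terminating 0:
  5 -> 111110 (6 bits)
  12 -> 1111111111110 (13 bits)
  12 -> 1111111111110 (13 bits)
  3 -> 1110 (4 bits)
  9 -> 1111111110 (10 bits)
Total length = 6 + 13 + 13 + 4 + 10 = 46 bits.

Unary([5, 12, 12, 3, 9]) = 1111101111111111110111111111111011101111111110 (46 bits)


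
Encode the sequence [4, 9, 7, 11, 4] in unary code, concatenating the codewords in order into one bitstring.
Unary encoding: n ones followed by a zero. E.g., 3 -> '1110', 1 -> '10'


Encode each number as n ones followed by a terminating 0:
  4 -> 11110 (5 bits)
  9 -> 1111111110 (10 bits)
  7 -> 11111110 (8 bits)
  11 -> 111111111110 (12 bits)
  4 -> 11110 (5 bits)
Total length = 5 + 10 + 8 + 12 + 5 = 40 bits.

Unary([4, 9, 7, 11, 4]) = 1111011111111101111111011111111111011110 (40 bits)
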